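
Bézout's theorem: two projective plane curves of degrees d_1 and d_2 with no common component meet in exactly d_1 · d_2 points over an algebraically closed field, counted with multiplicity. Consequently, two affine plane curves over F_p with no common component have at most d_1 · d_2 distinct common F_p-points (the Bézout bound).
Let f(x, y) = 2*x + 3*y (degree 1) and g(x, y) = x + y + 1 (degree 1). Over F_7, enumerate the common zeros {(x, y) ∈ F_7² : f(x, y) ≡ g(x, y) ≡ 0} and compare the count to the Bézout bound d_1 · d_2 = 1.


Common zeros: {(4, 2)}; count = 1; Bézout bound = 1.

deg(f) = 1, deg(g) = 1, so Bézout bound = 1.
Scan x ∈ F_7. For each x, list the y ∈ F_7 with f(x, y) ≡ 0 and those with g(x, y) ≡ 0 (mod 7); the common zeros in that column are the intersection.
  x = 0: f ≡ 0 at y ∈ {0}; g ≡ 0 at y ∈ {6}; common: ∅.
  x = 1: f ≡ 0 at y ∈ {4}; g ≡ 0 at y ∈ {5}; common: ∅.
  x = 2: f ≡ 0 at y ∈ {1}; g ≡ 0 at y ∈ {4}; common: ∅.
  x = 3: f ≡ 0 at y ∈ {5}; g ≡ 0 at y ∈ {3}; common: ∅.
  x = 4: f ≡ 0 at y ∈ {2}; g ≡ 0 at y ∈ {2}; common: {2}.
  x = 5: f ≡ 0 at y ∈ {6}; g ≡ 0 at y ∈ {1}; common: ∅.
  x = 6: f ≡ 0 at y ∈ {3}; g ≡ 0 at y ∈ {0}; common: ∅.
Collecting: common zeros = {(4, 2)}, so the count is 1.
Comparison with the Bézout bound: 1 ≤ 1 = deg(f)·deg(g), as expected for curves with no common component (the bound is attained).


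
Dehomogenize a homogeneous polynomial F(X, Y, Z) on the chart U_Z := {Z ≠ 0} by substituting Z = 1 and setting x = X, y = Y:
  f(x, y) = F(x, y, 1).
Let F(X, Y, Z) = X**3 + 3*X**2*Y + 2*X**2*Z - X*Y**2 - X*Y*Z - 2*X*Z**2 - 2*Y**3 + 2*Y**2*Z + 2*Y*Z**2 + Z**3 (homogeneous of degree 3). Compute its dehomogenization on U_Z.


f(x, y) = x**3 + 3*x**2*y + 2*x**2 - x*y**2 - x*y - 2*x - 2*y**3 + 2*y**2 + 2*y + 1

On U_Z we set Z = 1. Each monomial c·X^i·Y^j·Z^k in F becomes c·x^i·y^j·1^k = c·x^i·y^j.
Substituting Z = 1: F(X, Y, 1) = x**3 + 3*x**2*y + 2*x**2 - x*y**2 - x*y - 2*x - 2*y**3 + 2*y**2 + 2*y + 1.
Note: deg(f) ≤ deg(F) = 3; strict inequality happens when F is divisible by Z (lost terms).


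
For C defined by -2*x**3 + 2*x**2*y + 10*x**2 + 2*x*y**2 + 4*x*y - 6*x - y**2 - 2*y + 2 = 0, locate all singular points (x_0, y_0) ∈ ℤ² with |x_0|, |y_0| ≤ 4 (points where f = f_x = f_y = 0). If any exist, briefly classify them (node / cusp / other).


Singular points: {(1, -2)}; classification: cusp.

Compute partial derivatives:
  f_x = -6*x**2 + 4*x*y + 20*x + 2*y**2 + 4*y - 6.
  f_y = 2*x**2 + 4*x*y + 4*x - 2*y - 2.
Scan x_0 ∈ {−4, ..., 4}. For each x_0, f_y(x_0, y) is a polynomial in y; find its integer roots y ∈ {−4, ..., 4}, then test f_x and f at those candidates.
  x = -4: f_y(-4, y) = 14 - 18*y; no integer root y with |y| ≤ 4.
  x = -3: f_y(-3, y) = 4 - 14*y; no integer root y with |y| ≤ 4.
  x = -2: f_y(-2, y) = -10*y - 2; no integer root y with |y| ≤ 4.
  x = -1: f_y(-1, y) = -6*y - 4; no integer root y with |y| ≤ 4.
  x = 0: f_y(0, y) = -2*y - 2; vanishes at y ∈ {-1}. (0, -1): f_x = -8 ≠ 0.
  x = 1: f_y(1, y) = 2*y + 4; vanishes at y ∈ {-2}. (1, -2): f_x = 0, f = 0 — SINGULAR.
  x = 2: f_y(2, y) = 6*y + 14; no integer root y with |y| ≤ 4.
  x = 3: f_y(3, y) = 10*y + 28; no integer root y with |y| ≤ 4.
  x = 4: f_y(4, y) = 14*y + 46; no integer root y with |y| ≤ 4.
Only singular point on the grid: (1, -2).
Classify: substitute x = 1 + u, y = -2 + v and expand: f = -2*u**3 + 2*u**2*v + 2*u*v**2 + v**2.
No constant or linear terms (consistent with a singular point). Quadratic part: v**2. Cubic part: -2*u**3 + 2*u**2*v + 2*u*v**2.
The quadratic part v**2 is a perfect square, so there is a single (double) tangent line v = 0, i.e. y = -2. Restricting the cubic part to that line (v = 0) leaves -2*u**3 ≠ 0, so f is not divisible by v and the branch is v² ≈ 2*u**3 to lowest order — this is a cusp.
Classification: cusp.


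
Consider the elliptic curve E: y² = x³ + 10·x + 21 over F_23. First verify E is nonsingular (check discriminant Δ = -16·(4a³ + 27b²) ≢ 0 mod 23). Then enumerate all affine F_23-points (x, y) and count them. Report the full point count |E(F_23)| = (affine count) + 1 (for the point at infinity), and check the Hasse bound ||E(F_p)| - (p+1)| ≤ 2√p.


Affine points = {(1, 3), (1, 20), (2, 7), (2, 16), (3, 3), (3, 20), (5, 9), (5, 14), (9, 9), (9, 14), (11, 6), (11, 17), (12, 11), (12, 12), (13, 5), (13, 18), (15, 2), (15, 21), (19, 3), (19, 20), (21, 4), (21, 19)}; affine count = 22; |E(F_23)| = 23.

Discriminant check: Δ ∝ 4a³ + 27b² = 4·10³ + 27·21² = 4·1000 + 27·441 ≡ 14 (mod 23). Nonzero ⇒ E is nonsingular.
For each x ∈ F_23, compute rhs = x³ + 10·x + 21 mod 23, then count y ∈ F_23 with y² ≡ rhs.
  x = 0: rhs = 21, matching y values: none (0 points).
  x = 1: rhs = 9, matching y values: 3, 20 (2 points).
  x = 2: rhs = 3, matching y values: 7, 16 (2 points).
  x = 3: rhs = 9, matching y values: 3, 20 (2 points).
  x = 4: rhs = 10, matching y values: none (0 points).
  x = 5: rhs = 12, matching y values: 9, 14 (2 points).
  x = 6: rhs = 21, matching y values: none (0 points).
  x = 7: rhs = 20, matching y values: none (0 points).
  x = 8: rhs = 15, matching y values: none (0 points).
  x = 9: rhs = 12, matching y values: 9, 14 (2 points).
  x = 10: rhs = 17, matching y values: none (0 points).
  x = 11: rhs = 13, matching y values: 6, 17 (2 points).
  x = 12: rhs = 6, matching y values: 11, 12 (2 points).
  x = 13: rhs = 2, matching y values: 5, 18 (2 points).
  x = 14: rhs = 7, matching y values: none (0 points).
  x = 15: rhs = 4, matching y values: 2, 21 (2 points).
  x = 16: rhs = 22, matching y values: none (0 points).
  x = 17: rhs = 21, matching y values: none (0 points).
  x = 18: rhs = 7, matching y values: none (0 points).
  x = 19: rhs = 9, matching y values: 3, 20 (2 points).
  x = 20: rhs = 10, matching y values: none (0 points).
  x = 21: rhs = 16, matching y values: 4, 19 (2 points).
  x = 22: rhs = 10, matching y values: none (0 points).
Total affine count: 22.
Full point count |E(F_23)| = 22 + 1 = 23.
Hasse bound: |23 − (23+1)| = |-1| = 1 ≤ 2√23 ≈ 9.5917 ✓.


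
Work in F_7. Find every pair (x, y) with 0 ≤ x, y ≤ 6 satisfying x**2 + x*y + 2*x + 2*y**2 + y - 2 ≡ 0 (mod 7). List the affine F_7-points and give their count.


Affine F_7-points: ∅; count = 0.

For each of the 49 pairs (x, y) ∈ F_7², evaluate f(x, y) mod 7. Record the zeros.
  x = 0: [0↦5, 1↦1, 2↦1, 3↦5, 4↦6, 5↦4, 6↦6]  zeros at y ∈ ∅
  x = 1: [0↦1, 1↦5, 2↦6, 3↦4, 4↦6, 5↦5, 6↦1]  zeros at y ∈ ∅
  x = 2: [0↦6, 1↦4, 2↦6, 3↦5, 4↦1, 5↦1, 6↦5]  zeros at y ∈ ∅
  x = 3: [0↦6, 1↦5, 2↦1, 3↦1, 4↦5, 5↦6, 6↦4]  zeros at y ∈ ∅
  x = 4: [0↦1, 1↦1, 2↦5, 3↦6, 4↦4, 5↦6, 6↦5]  zeros at y ∈ ∅
  x = 5: [0↦5, 1↦6, 2↦4, 3↦6, 4↦5, 5↦1, 6↦1]  zeros at y ∈ ∅
  x = 6: [0↦4, 1↦6, 2↦5, 3↦1, 4↦1, 5↦5, 6↦6]  zeros at y ∈ ∅
Collecting zeros: affine points = ∅.
Total count |C(F_7)_aff| = 0.


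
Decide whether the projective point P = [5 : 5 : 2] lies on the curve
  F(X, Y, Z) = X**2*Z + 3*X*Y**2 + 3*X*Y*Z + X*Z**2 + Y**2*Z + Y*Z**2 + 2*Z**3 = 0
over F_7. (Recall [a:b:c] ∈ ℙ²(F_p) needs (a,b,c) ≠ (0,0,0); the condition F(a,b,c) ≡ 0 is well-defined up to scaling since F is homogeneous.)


F(5,5,2) ≡ 2 (mod 7); P is NOT on the curve.

Evaluate F(5, 5, 2) term-by-term (mod 7).
  X**2*Z ↦ 1·25·1·2 = 50
  3*X*Y**2 ↦ 3·5·25·1 = 375
  3*X*Y*Z ↦ 3·5·5·2 = 150
  X*Z**2 ↦ 1·5·1·4 = 20
  Y**2*Z ↦ 1·1·25·2 = 50
  Y*Z**2 ↦ 1·1·5·4 = 20
  2*Z**3 ↦ 2·1·1·8 = 16
Sum: F(5, 5, 2) = (50) + (375) + (150) + (20) + (50) + (20) + (16) = 681.
Reducing mod 7: 681 ≡ 2 (mod 7).
Since F(a, b, c) ≡ 2 ≠ 0 (mod 7), P does NOT lie on the curve.


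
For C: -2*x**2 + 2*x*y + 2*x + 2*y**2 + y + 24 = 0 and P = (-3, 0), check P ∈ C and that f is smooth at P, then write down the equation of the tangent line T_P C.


Tangent line at P: 14*x - 5*y + 42 = 0.

Step 1: f(-3, 0) = 0, so P lies on C.
Step 2: partial derivatives
  f_x(x, y) = -4*x + 2*y + 2, f_y(x, y) = 2*x + 4*y + 1.
  f_x(P) = 14, f_y(P) = -5 (gradient nonzero, so P is smooth).
Step 3: tangent line at P: 14·(x − -3) + -5·(y − 0) = 0.
Expanding: 14*x - 5*y + 42 = 0.


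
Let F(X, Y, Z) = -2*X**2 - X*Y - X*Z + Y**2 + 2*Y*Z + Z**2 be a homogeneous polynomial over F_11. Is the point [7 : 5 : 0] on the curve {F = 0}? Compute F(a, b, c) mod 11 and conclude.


F(7,5,0) ≡ 2 (mod 11); P is NOT on the curve.

Evaluate F(7, 5, 0) term-by-term (mod 11).
  -2*X**2 ↦ -2·49·1·1 = -98
  -X*Y ↦ -1·7·5·1 = -35
  -X*Z ↦ -1·7·1·0 = 0
  Y**2 ↦ 1·1·25·1 = 25
  2*Y*Z ↦ 2·1·5·0 = 0
  Z**2 ↦ 1·1·1·0 = 0
Sum: F(7, 5, 0) = (-98) + (-35) + (0) + (25) + (0) + (0) = -108.
Reducing mod 11: -108 ≡ 2 (mod 11).
Since F(a, b, c) ≡ 2 ≠ 0 (mod 11), P does NOT lie on the curve.


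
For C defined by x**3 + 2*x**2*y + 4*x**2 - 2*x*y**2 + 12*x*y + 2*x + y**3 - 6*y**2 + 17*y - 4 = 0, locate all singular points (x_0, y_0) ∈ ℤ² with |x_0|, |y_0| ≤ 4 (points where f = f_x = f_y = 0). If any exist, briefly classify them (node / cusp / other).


Singular points: {(-2, 1)}; classification: cusp.

Compute partial derivatives:
  f_x = 3*x**2 + 4*x*y + 8*x - 2*y**2 + 12*y + 2.
  f_y = 2*x**2 - 4*x*y + 12*x + 3*y**2 - 12*y + 17.
Scan x_0 ∈ {−4, ..., 4}. For each x_0, f_y(x_0, y) is a polynomial in y; find its integer roots y ∈ {−4, ..., 4}, then test f_x and f at those candidates.
  x = -4: f_y(-4, y) = 3*y**2 + 4*y + 1; vanishes at y ∈ {-1}. (-4, -1): f_x = 20 ≠ 0.
  x = -3: f_y(-3, y) = 3*y**2 - 1; no integer root y with |y| ≤ 4.
  x = -2: f_y(-2, y) = 3*y**2 - 4*y + 1; vanishes at y ∈ {1}. (-2, 1): f_x = 0, f = 0 — SINGULAR.
  x = -1: f_y(-1, y) = 3*y**2 - 8*y + 7; no integer root y with |y| ≤ 4.
  x = 0: f_y(0, y) = 3*y**2 - 12*y + 17; no integer root y with |y| ≤ 4.
  x = 1: f_y(1, y) = 3*y**2 - 16*y + 31; no integer root y with |y| ≤ 4.
  x = 2: f_y(2, y) = 3*y**2 - 20*y + 49; no integer root y with |y| ≤ 4.
  x = 3: f_y(3, y) = 3*y**2 - 24*y + 71; no integer root y with |y| ≤ 4.
  x = 4: f_y(4, y) = 3*y**2 - 28*y + 97; no integer root y with |y| ≤ 4.
Only singular point on the grid: (-2, 1).
Classify: substitute x = -2 + u, y = 1 + v and expand: f = u**3 + 2*u**2*v - 2*u*v**2 + v**3 + v**2.
No constant or linear terms (consistent with a singular point). Quadratic part: v**2. Cubic part: u**3 + 2*u**2*v - 2*u*v**2 + v**3.
The quadratic part v**2 is a perfect square, so there is a single (double) tangent line v = 0, i.e. y = 1. Restricting the cubic part to that line (v = 0) leaves u**3 ≠ 0, so f is not divisible by v and the branch is v² ≈ -u**3 to lowest order — this is a cusp.
Classification: cusp.


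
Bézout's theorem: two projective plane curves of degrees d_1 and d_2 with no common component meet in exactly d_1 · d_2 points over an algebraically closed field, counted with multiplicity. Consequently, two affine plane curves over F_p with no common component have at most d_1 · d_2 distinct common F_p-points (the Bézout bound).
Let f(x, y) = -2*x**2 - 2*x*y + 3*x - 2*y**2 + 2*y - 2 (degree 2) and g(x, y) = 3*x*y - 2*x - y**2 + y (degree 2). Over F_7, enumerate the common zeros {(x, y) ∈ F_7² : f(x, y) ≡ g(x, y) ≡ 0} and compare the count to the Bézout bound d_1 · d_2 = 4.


Common zeros: {(4, 2)}; count = 1; Bézout bound = 4.

deg(f) = 2, deg(g) = 2, so Bézout bound = 4.
Scan x ∈ F_7. For each x, list the y ∈ F_7 with f(x, y) ≡ 0 and those with g(x, y) ≡ 0 (mod 7); the common zeros in that column are the intersection.
  x = 0: f ≡ 0 at y ∈ {3, 5}; g ≡ 0 at y ∈ {0, 1}; common: ∅.
  x = 1: f ≡ 0 at y ∈ ∅; g ≡ 0 at y ∈ {5, 6}; common: ∅.
  x = 2: f ≡ 0 at y ∈ {3}; g ≡ 0 at y ∈ ∅; common: ∅.
  x = 3: f ≡ 0 at y ∈ ∅; g ≡ 0 at y ∈ ∅; common: ∅.
  x = 4: f ≡ 0 at y ∈ {2}; g ≡ 0 at y ∈ {2, 4}; common: {2}.
  x = 5: f ≡ 0 at y ∈ ∅; g ≡ 0 at y ∈ ∅; common: ∅.
  x = 6: f ≡ 0 at y ∈ {0, 2}; g ≡ 0 at y ∈ ∅; common: ∅.
Collecting: common zeros = {(4, 2)}, so the count is 1.
Comparison with the Bézout bound: 1 ≤ 4 = deg(f)·deg(g), as expected for curves with no common component (the affine F_7-count falls short of the bound because intersections may lie at infinity, over extension fields, or carry multiplicity).


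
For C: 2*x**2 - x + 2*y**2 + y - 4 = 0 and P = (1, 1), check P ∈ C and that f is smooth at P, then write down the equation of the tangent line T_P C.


Tangent line at P: 3*x + 5*y - 8 = 0.

Step 1: f(1, 1) = 0, so P lies on C.
Step 2: partial derivatives
  f_x(x, y) = 4*x - 1, f_y(x, y) = 4*y + 1.
  f_x(P) = 3, f_y(P) = 5 (gradient nonzero, so P is smooth).
Step 3: tangent line at P: 3·(x − 1) + 5·(y − 1) = 0.
Expanding: 3*x + 5*y - 8 = 0.


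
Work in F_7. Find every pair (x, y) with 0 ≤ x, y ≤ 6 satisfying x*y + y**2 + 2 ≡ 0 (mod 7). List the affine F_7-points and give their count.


Affine F_7-points: {(1, 3), (3, 5), (3, 6), (4, 1), (4, 2), (6, 4)}; count = 6.

For each of the 49 pairs (x, y) ∈ F_7², evaluate f(x, y) mod 7. Record the zeros.
  x = 0: [0↦2, 1↦3, 2↦6, 3↦4, 4↦4, 5↦6, 6↦3]  zeros at y ∈ ∅
  x = 1: [0↦2, 1↦4, 2↦1, 3↦0, 4↦1, 5↦4, 6↦2]  zeros at y ∈ {3}
  x = 2: [0↦2, 1↦5, 2↦3, 3↦3, 4↦5, 5↦2, 6↦1]  zeros at y ∈ ∅
  x = 3: [0↦2, 1↦6, 2↦5, 3↦6, 4↦2, 5↦0, 6↦0]  zeros at y ∈ {5, 6}
  x = 4: [0↦2, 1↦0, 2↦0, 3↦2, 4↦6, 5↦5, 6↦6]  zeros at y ∈ {1, 2}
  x = 5: [0↦2, 1↦1, 2↦2, 3↦5, 4↦3, 5↦3, 6↦5]  zeros at y ∈ ∅
  x = 6: [0↦2, 1↦2, 2↦4, 3↦1, 4↦0, 5↦1, 6↦4]  zeros at y ∈ {4}
Collecting zeros: affine points = {(1, 3), (3, 5), (3, 6), (4, 1), (4, 2), (6, 4)}.
Total count |C(F_7)_aff| = 6.


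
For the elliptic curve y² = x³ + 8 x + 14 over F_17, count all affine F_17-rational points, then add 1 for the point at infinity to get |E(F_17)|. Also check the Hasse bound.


Affine points = {(2, 2), (2, 15), (4, 5), (4, 12), (5, 3), (5, 14), (9, 4), (9, 13), (12, 6), (12, 11)}; affine count = 10; |E(F_17)| = 11.

Discriminant check: Δ ∝ 4a³ + 27b² = 4·8³ + 27·14² = 4·512 + 27·196 ≡ 13 (mod 17). Nonzero ⇒ E is nonsingular.
For each x ∈ F_17, compute rhs = x³ + 8·x + 14 mod 17, then count y ∈ F_17 with y² ≡ rhs.
  x = 0: rhs = 14, matching y values: none (0 points).
  x = 1: rhs = 6, matching y values: none (0 points).
  x = 2: rhs = 4, matching y values: 2, 15 (2 points).
  x = 3: rhs = 14, matching y values: none (0 points).
  x = 4: rhs = 8, matching y values: 5, 12 (2 points).
  x = 5: rhs = 9, matching y values: 3, 14 (2 points).
  x = 6: rhs = 6, matching y values: none (0 points).
  x = 7: rhs = 5, matching y values: none (0 points).
  x = 8: rhs = 12, matching y values: none (0 points).
  x = 9: rhs = 16, matching y values: 4, 13 (2 points).
  x = 10: rhs = 6, matching y values: none (0 points).
  x = 11: rhs = 5, matching y values: none (0 points).
  x = 12: rhs = 2, matching y values: 6, 11 (2 points).
  x = 13: rhs = 3, matching y values: none (0 points).
  x = 14: rhs = 14, matching y values: none (0 points).
  x = 15: rhs = 7, matching y values: none (0 points).
  x = 16: rhs = 5, matching y values: none (0 points).
Total affine count: 10.
Full point count |E(F_17)| = 10 + 1 = 11.
Hasse bound: |11 − (17+1)| = |-7| = 7 ≤ 2√17 ≈ 8.2462 ✓.


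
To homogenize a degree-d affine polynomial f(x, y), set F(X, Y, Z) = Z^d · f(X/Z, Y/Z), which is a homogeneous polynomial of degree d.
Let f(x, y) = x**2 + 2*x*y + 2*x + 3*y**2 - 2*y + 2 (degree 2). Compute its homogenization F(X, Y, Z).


F(X, Y, Z) = X**2 + 2*X*Y + 2*X*Z + 3*Y**2 - 2*Y*Z + 2*Z**2

deg(f) = 2.
Substitute x = X/Z, y = Y/Z into f, then multiply by Z^2.
  monomial 1·x^2·y^0 ↦ 1·X^2·Y^0·Z^0.
  monomial 2·x^1·y^1 ↦ 2·X^1·Y^1·Z^0.
  monomial 2·x^1·y^0 ↦ 2·X^1·Y^0·Z^1.
  monomial 3·x^0·y^2 ↦ 3·X^0·Y^2·Z^0.
  monomial -2·x^0·y^1 ↦ -2·X^0·Y^1·Z^1.
  monomial 2·x^0·y^0 ↦ 2·X^0·Y^0·Z^2.
Collecting: F(X, Y, Z) = X**2 + 2*X*Y + 2*X*Z + 3*Y**2 - 2*Y*Z + 2*Z**2.


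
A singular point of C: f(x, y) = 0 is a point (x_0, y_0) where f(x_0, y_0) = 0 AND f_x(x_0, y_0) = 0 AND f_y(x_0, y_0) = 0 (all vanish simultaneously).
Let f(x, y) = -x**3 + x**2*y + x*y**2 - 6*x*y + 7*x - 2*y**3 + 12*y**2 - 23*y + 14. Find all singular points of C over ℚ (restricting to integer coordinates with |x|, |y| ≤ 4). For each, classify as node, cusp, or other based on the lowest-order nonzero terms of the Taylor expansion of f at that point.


Singular points: {(1, 2)}; classification: node.

Compute partial derivatives:
  f_x = -3*x**2 + 2*x*y + y**2 - 6*y + 7.
  f_y = x**2 + 2*x*y - 6*x - 6*y**2 + 24*y - 23.
Scan x_0 ∈ {−4, ..., 4}. For each x_0, f_y(x_0, y) is a polynomial in y; find its integer roots y ∈ {−4, ..., 4}, then test f_x and f at those candidates.
  x = -4: f_y(-4, y) = -6*y**2 + 16*y + 17; no integer root y with |y| ≤ 4.
  x = -3: f_y(-3, y) = -6*y**2 + 18*y + 4; no integer root y with |y| ≤ 4.
  x = -2: f_y(-2, y) = -6*y**2 + 20*y - 7; no integer root y with |y| ≤ 4.
  x = -1: f_y(-1, y) = -6*y**2 + 22*y - 16; vanishes at y ∈ {1}. (-1, 1): f_x = -3 ≠ 0.
  x = 0: f_y(0, y) = -6*y**2 + 24*y - 23; no integer root y with |y| ≤ 4.
  x = 1: f_y(1, y) = -6*y**2 + 26*y - 28; vanishes at y ∈ {2}. (1, 2): f_x = 0, f = 0 — SINGULAR.
  x = 2: f_y(2, y) = -6*y**2 + 28*y - 31; no integer root y with |y| ≤ 4.
  x = 3: f_y(3, y) = -6*y**2 + 30*y - 32; no integer root y with |y| ≤ 4.
  x = 4: f_y(4, y) = -6*y**2 + 32*y - 31; no integer root y with |y| ≤ 4.
Only singular point on the grid: (1, 2).
Classify: substitute x = 1 + u, y = 2 + v and expand: f = -u**3 + u**2*v - u**2 + u*v**2 - 2*v**3 + v**2.
No constant or linear terms (consistent with a singular point). Quadratic part: -u**2 + v**2. Cubic part: -u**3 + u**2*v + u*v**2 - 2*v**3.
The quadratic part v**2 - u**2 = (v − u)(v + u) splits into two distinct linear factors, so there are two distinct tangent lines y − 2 = ±(x − 1) — this is a node (ordinary double point).
Classification: node.


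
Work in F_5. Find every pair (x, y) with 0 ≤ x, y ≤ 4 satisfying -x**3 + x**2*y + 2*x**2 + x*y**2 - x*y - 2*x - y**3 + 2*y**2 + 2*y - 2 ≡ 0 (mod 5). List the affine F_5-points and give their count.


Affine F_5-points: {(0, 3), (1, 2), (2, 2), (2, 3), (2, 4), (3, 1), (3, 3)}; count = 7.

For each of the 25 pairs (x, y) ∈ F_5², evaluate f(x, y) mod 5. Record the zeros.
  x = 0: [0↦3, 1↦1, 2↦2, 3↦0, 4↦4]  zeros at y ∈ {3}
  x = 1: [0↦2, 1↦1, 2↦0, 3↦3, 4↦4]  zeros at y ∈ {2}
  x = 2: [0↦4, 1↦1, 2↦0, 3↦0, 4↦0]  zeros at y ∈ {2, 3, 4}
  x = 3: [0↦3, 1↦0, 2↦1, 3↦0, 4↦1]  zeros at y ∈ {1, 3}
  x = 4: [0↦3, 1↦2, 2↦2, 3↦2, 4↦1]  zeros at y ∈ ∅
Collecting zeros: affine points = {(0, 3), (1, 2), (2, 2), (2, 3), (2, 4), (3, 1), (3, 3)}.
Total count |C(F_5)_aff| = 7.


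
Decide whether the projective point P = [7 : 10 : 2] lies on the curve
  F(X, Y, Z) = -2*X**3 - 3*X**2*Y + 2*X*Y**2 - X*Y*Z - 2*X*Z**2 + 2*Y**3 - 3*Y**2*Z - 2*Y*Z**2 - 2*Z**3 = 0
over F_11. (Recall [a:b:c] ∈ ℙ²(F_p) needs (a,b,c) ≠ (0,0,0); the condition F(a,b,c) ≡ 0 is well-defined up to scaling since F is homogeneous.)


F(7,10,2) ≡ 0 (mod 11); P is on the curve.

Evaluate F(7, 10, 2) term-by-term (mod 11).
  -2*X**3 ↦ -2·343·1·1 = -686
  -3*X**2*Y ↦ -3·49·10·1 = -1470
  2*X*Y**2 ↦ 2·7·100·1 = 1400
  -X*Y*Z ↦ -1·7·10·2 = -140
  -2*X*Z**2 ↦ -2·7·1·4 = -56
  2*Y**3 ↦ 2·1·1000·1 = 2000
  -3*Y**2*Z ↦ -3·1·100·2 = -600
  -2*Y*Z**2 ↦ -2·1·10·4 = -80
  -2*Z**3 ↦ -2·1·1·8 = -16
Sum: F(7, 10, 2) = (-686) + (-1470) + (1400) + (-140) + (-56) + (2000) + (-600) + (-80) + (-16) = 352.
Reducing mod 11: 352 ≡ 0 (mod 11).
Since F(a, b, c) ≡ 0 (mod 11), P lies on the curve.


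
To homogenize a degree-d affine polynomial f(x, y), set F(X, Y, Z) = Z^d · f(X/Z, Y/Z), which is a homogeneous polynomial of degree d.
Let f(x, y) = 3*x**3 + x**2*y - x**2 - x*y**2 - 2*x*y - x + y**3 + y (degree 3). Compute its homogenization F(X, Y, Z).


F(X, Y, Z) = 3*X**3 + X**2*Y - X**2*Z - X*Y**2 - 2*X*Y*Z - X*Z**2 + Y**3 + Y*Z**2

deg(f) = 3.
Substitute x = X/Z, y = Y/Z into f, then multiply by Z^3.
  monomial 3·x^3·y^0 ↦ 3·X^3·Y^0·Z^0.
  monomial 1·x^2·y^1 ↦ 1·X^2·Y^1·Z^0.
  monomial -1·x^2·y^0 ↦ -1·X^2·Y^0·Z^1.
  monomial -1·x^1·y^2 ↦ -1·X^1·Y^2·Z^0.
  monomial -2·x^1·y^1 ↦ -2·X^1·Y^1·Z^1.
  monomial -1·x^1·y^0 ↦ -1·X^1·Y^0·Z^2.
  monomial 1·x^0·y^3 ↦ 1·X^0·Y^3·Z^0.
  monomial 1·x^0·y^1 ↦ 1·X^0·Y^1·Z^2.
Collecting: F(X, Y, Z) = 3*X**3 + X**2*Y - X**2*Z - X*Y**2 - 2*X*Y*Z - X*Z**2 + Y**3 + Y*Z**2.


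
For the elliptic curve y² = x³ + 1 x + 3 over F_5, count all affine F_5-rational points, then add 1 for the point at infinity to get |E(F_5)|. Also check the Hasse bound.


Affine points = {(1, 0), (4, 1), (4, 4)}; affine count = 3; |E(F_5)| = 4.

Discriminant check: Δ ∝ 4a³ + 27b² = 4·1³ + 27·3² = 4·1 + 27·9 ≡ 2 (mod 5). Nonzero ⇒ E is nonsingular.
For each x ∈ F_5, compute rhs = x³ + 1·x + 3 mod 5, then count y ∈ F_5 with y² ≡ rhs.
  x = 0: rhs = 3, matching y values: none (0 points).
  x = 1: rhs = 0, matching y values: 0 (1 points).
  x = 2: rhs = 3, matching y values: none (0 points).
  x = 3: rhs = 3, matching y values: none (0 points).
  x = 4: rhs = 1, matching y values: 1, 4 (2 points).
Total affine count: 3.
Full point count |E(F_5)| = 3 + 1 = 4.
Hasse bound: |4 − (5+1)| = |-2| = 2 ≤ 2√5 ≈ 4.4721 ✓.


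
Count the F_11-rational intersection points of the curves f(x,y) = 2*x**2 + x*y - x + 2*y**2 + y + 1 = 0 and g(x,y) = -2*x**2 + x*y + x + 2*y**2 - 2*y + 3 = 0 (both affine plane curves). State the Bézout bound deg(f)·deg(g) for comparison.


Common zeros: ∅; count = 0; Bézout bound = 4.

deg(f) = 2, deg(g) = 2, so Bézout bound = 4.
Scan x ∈ F_11. For each x, list the y ∈ F_11 with f(x, y) ≡ 0 and those with g(x, y) ≡ 0 (mod 11); the common zeros in that column are the intersection.
  x = 0: f ≡ 0 at y ∈ {2, 3}; g ≡ 0 at y ∈ ∅; common: ∅.
  x = 1: f ≡ 0 at y ∈ ∅; g ≡ 0 at y ∈ ∅; common: ∅.
  x = 2: f ≡ 0 at y ∈ ∅; g ≡ 0 at y ∈ ∅; common: ∅.
  x = 3: f ≡ 0 at y ∈ {1, 8}; g ≡ 0 at y ∈ {6, 10}; common: ∅.
  x = 4: f ≡ 0 at y ∈ ∅; g ≡ 0 at y ∈ ∅; common: ∅.
  x = 5: f ≡ 0 at y ∈ {2, 6}; g ≡ 0 at y ∈ {7, 8}; common: ∅.
  x = 6: f ≡ 0 at y ∈ ∅; g ≡ 0 at y ∈ {3, 6}; common: ∅.
  x = 7: f ≡ 0 at y ∈ ∅; g ≡ 0 at y ∈ {0, 3}; common: ∅.
  x = 8: f ≡ 0 at y ∈ {0, 1}; g ≡ 0 at y ∈ {9, 10}; common: ∅.
  x = 9: f ≡ 0 at y ∈ {0, 6}; g ≡ 0 at y ∈ ∅; common: ∅.
  x = 10: f ≡ 0 at y ∈ {3, 8}; g ≡ 0 at y ∈ {0, 7}; common: ∅.
Collecting: common zeros = ∅, so the count is 0.
Comparison with the Bézout bound: 0 ≤ 4 = deg(f)·deg(g), as expected for curves with no common component (the affine F_11-count falls short of the bound because intersections may lie at infinity, over extension fields, or carry multiplicity).


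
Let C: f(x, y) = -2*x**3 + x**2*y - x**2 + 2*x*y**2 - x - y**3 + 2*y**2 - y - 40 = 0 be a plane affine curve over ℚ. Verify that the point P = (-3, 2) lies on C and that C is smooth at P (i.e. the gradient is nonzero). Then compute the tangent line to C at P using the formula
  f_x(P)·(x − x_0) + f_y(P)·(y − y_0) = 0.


Tangent line at P: -53*x - 20*y - 119 = 0.

Step 1: f(-3, 2) = 0, so P lies on C.
Step 2: partial derivatives
  f_x(x, y) = -6*x**2 + 2*x*y - 2*x + 2*y**2 - 1, f_y(x, y) = x**2 + 4*x*y - 3*y**2 + 4*y - 1.
  f_x(P) = -53, f_y(P) = -20 (gradient nonzero, so P is smooth).
Step 3: tangent line at P: -53·(x − -3) + -20·(y − 2) = 0.
Expanding: -53*x - 20*y - 119 = 0.


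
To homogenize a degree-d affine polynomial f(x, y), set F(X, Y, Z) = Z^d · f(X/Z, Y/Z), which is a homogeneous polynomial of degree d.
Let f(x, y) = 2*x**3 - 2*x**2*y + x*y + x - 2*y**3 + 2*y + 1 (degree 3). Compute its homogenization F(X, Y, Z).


F(X, Y, Z) = 2*X**3 - 2*X**2*Y + X*Y*Z + X*Z**2 - 2*Y**3 + 2*Y*Z**2 + Z**3

deg(f) = 3.
Substitute x = X/Z, y = Y/Z into f, then multiply by Z^3.
  monomial 2·x^3·y^0 ↦ 2·X^3·Y^0·Z^0.
  monomial -2·x^2·y^1 ↦ -2·X^2·Y^1·Z^0.
  monomial 1·x^1·y^1 ↦ 1·X^1·Y^1·Z^1.
  monomial 1·x^1·y^0 ↦ 1·X^1·Y^0·Z^2.
  monomial -2·x^0·y^3 ↦ -2·X^0·Y^3·Z^0.
  monomial 2·x^0·y^1 ↦ 2·X^0·Y^1·Z^2.
  monomial 1·x^0·y^0 ↦ 1·X^0·Y^0·Z^3.
Collecting: F(X, Y, Z) = 2*X**3 - 2*X**2*Y + X*Y*Z + X*Z**2 - 2*Y**3 + 2*Y*Z**2 + Z**3.


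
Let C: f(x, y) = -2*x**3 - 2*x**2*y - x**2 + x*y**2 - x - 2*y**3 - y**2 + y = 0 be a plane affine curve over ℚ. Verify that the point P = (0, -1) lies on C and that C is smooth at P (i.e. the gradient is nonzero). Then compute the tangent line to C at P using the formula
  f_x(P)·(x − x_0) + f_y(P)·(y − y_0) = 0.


Tangent line at P: -3*y - 3 = 0.

Step 1: f(0, -1) = 0, so P lies on C.
Step 2: partial derivatives
  f_x(x, y) = -6*x**2 - 4*x*y - 2*x + y**2 - 1, f_y(x, y) = -2*x**2 + 2*x*y - 6*y**2 - 2*y + 1.
  f_x(P) = 0, f_y(P) = -3 (gradient nonzero, so P is smooth).
Step 3: tangent line at P: 0·(x − 0) + -3·(y − -1) = 0.
Expanding: -3*y - 3 = 0.


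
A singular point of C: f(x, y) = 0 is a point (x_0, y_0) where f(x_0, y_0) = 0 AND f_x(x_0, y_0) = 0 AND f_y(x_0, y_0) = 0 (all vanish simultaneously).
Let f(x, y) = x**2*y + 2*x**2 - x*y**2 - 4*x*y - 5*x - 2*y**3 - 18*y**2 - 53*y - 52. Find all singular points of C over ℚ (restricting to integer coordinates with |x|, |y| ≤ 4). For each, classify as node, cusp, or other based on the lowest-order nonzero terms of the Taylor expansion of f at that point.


Singular points: {(-1, -3)}; classification: node.

Compute partial derivatives:
  f_x = 2*x*y + 4*x - y**2 - 4*y - 5.
  f_y = x**2 - 2*x*y - 4*x - 6*y**2 - 36*y - 53.
Scan x_0 ∈ {−4, ..., 4}. For each x_0, f_y(x_0, y) is a polynomial in y; find its integer roots y ∈ {−4, ..., 4}, then test f_x and f at those candidates.
  x = -4: f_y(-4, y) = -6*y**2 - 28*y - 21; no integer root y with |y| ≤ 4.
  x = -3: f_y(-3, y) = -6*y**2 - 30*y - 32; no integer root y with |y| ≤ 4.
  x = -2: f_y(-2, y) = -6*y**2 - 32*y - 41; no integer root y with |y| ≤ 4.
  x = -1: f_y(-1, y) = -6*y**2 - 34*y - 48; vanishes at y ∈ {-3}. (-1, -3): f_x = 0, f = 0 — SINGULAR.
  x = 0: f_y(0, y) = -6*y**2 - 36*y - 53; no integer root y with |y| ≤ 4.
  x = 1: f_y(1, y) = -6*y**2 - 38*y - 56; vanishes at y ∈ {-4}. (1, -4): f_x = -9 ≠ 0.
  x = 2: f_y(2, y) = -6*y**2 - 40*y - 57; no integer root y with |y| ≤ 4.
  x = 3: f_y(3, y) = -6*y**2 - 42*y - 56; no integer root y with |y| ≤ 4.
  x = 4: f_y(4, y) = -6*y**2 - 44*y - 53; no integer root y with |y| ≤ 4.
Only singular point on the grid: (-1, -3).
Classify: substitute x = -1 + u, y = -3 + v and expand: f = u**2*v - u**2 - u*v**2 - 2*v**3 + v**2.
No constant or linear terms (consistent with a singular point). Quadratic part: -u**2 + v**2. Cubic part: u**2*v - u*v**2 - 2*v**3.
The quadratic part v**2 - u**2 = (v − u)(v + u) splits into two distinct linear factors, so there are two distinct tangent lines y − -3 = ±(x − -1) — this is a node (ordinary double point).
Classification: node.


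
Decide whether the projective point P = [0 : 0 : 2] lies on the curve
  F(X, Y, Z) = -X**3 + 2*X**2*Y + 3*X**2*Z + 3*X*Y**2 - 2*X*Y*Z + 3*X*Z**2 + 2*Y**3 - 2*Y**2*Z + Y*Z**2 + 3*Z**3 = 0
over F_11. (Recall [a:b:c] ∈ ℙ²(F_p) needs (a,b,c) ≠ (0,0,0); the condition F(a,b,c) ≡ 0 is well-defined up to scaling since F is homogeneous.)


F(0,0,2) ≡ 2 (mod 11); P is NOT on the curve.

Evaluate F(0, 0, 2) term-by-term (mod 11).
  -X**3 ↦ -1·0·1·1 = 0
  2*X**2*Y ↦ 2·0·0·1 = 0
  3*X**2*Z ↦ 3·0·1·2 = 0
  3*X*Y**2 ↦ 3·0·0·1 = 0
  -2*X*Y*Z ↦ -2·0·0·2 = 0
  3*X*Z**2 ↦ 3·0·1·4 = 0
  2*Y**3 ↦ 2·1·0·1 = 0
  -2*Y**2*Z ↦ -2·1·0·2 = 0
  Y*Z**2 ↦ 1·1·0·4 = 0
  3*Z**3 ↦ 3·1·1·8 = 24
Sum: F(0, 0, 2) = (0) + (0) + (0) + (0) + (0) + (0) + (0) + (0) + (0) + (24) = 24.
Reducing mod 11: 24 ≡ 2 (mod 11).
Since F(a, b, c) ≡ 2 ≠ 0 (mod 11), P does NOT lie on the curve.


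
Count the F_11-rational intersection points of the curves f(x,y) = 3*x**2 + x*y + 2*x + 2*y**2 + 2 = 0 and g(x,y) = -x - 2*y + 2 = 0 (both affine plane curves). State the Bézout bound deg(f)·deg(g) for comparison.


Common zeros: ∅; count = 0; Bézout bound = 2.

deg(f) = 2, deg(g) = 1, so Bézout bound = 2.
Scan x ∈ F_11. For each x, list the y ∈ F_11 with f(x, y) ≡ 0 and those with g(x, y) ≡ 0 (mod 11); the common zeros in that column are the intersection.
  x = 0: f ≡ 0 at y ∈ ∅; g ≡ 0 at y ∈ {1}; common: ∅.
  x = 1: f ≡ 0 at y ∈ {8}; g ≡ 0 at y ∈ {6}; common: ∅.
  x = 2: f ≡ 0 at y ∈ {1, 9}; g ≡ 0 at y ∈ {0}; common: ∅.
  x = 3: f ≡ 0 at y ∈ {7, 8}; g ≡ 0 at y ∈ {5}; common: ∅.
  x = 4: f ≡ 0 at y ∈ {3, 6}; g ≡ 0 at y ∈ {10}; common: ∅.
  x = 5: f ≡ 0 at y ∈ {7}; g ≡ 0 at y ∈ {4}; common: ∅.
  x = 6: f ≡ 0 at y ∈ ∅; g ≡ 0 at y ∈ {9}; common: ∅.
  x = 7: f ≡ 0 at y ∈ ∅; g ≡ 0 at y ∈ {3}; common: ∅.
  x = 8: f ≡ 0 at y ∈ {1, 6}; g ≡ 0 at y ∈ {8}; common: ∅.
  x = 9: f ≡ 0 at y ∈ {3, 9}; g ≡ 0 at y ∈ {2}; common: ∅.
  x = 10: f ≡ 0 at y ∈ ∅; g ≡ 0 at y ∈ {7}; common: ∅.
Collecting: common zeros = ∅, so the count is 0.
Comparison with the Bézout bound: 0 ≤ 2 = deg(f)·deg(g), as expected for curves with no common component (the affine F_11-count falls short of the bound because intersections may lie at infinity, over extension fields, or carry multiplicity).


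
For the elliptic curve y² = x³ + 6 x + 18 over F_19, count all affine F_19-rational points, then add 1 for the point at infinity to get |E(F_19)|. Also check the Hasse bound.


Affine points = {(1, 5), (1, 14), (2, 0), (3, 5), (3, 14), (4, 7), (4, 12), (6, 2), (6, 17), (7, 2), (7, 17), (11, 3), (11, 16), (15, 5), (15, 14), (16, 7), (16, 12), (17, 6), (17, 13), (18, 7), (18, 12)}; affine count = 21; |E(F_19)| = 22.

Discriminant check: Δ ∝ 4a³ + 27b² = 4·6³ + 27·18² = 4·216 + 27·324 ≡ 17 (mod 19). Nonzero ⇒ E is nonsingular.
For each x ∈ F_19, compute rhs = x³ + 6·x + 18 mod 19, then count y ∈ F_19 with y² ≡ rhs.
  x = 0: rhs = 18, matching y values: none (0 points).
  x = 1: rhs = 6, matching y values: 5, 14 (2 points).
  x = 2: rhs = 0, matching y values: 0 (1 points).
  x = 3: rhs = 6, matching y values: 5, 14 (2 points).
  x = 4: rhs = 11, matching y values: 7, 12 (2 points).
  x = 5: rhs = 2, matching y values: none (0 points).
  x = 6: rhs = 4, matching y values: 2, 17 (2 points).
  x = 7: rhs = 4, matching y values: 2, 17 (2 points).
  x = 8: rhs = 8, matching y values: none (0 points).
  x = 9: rhs = 3, matching y values: none (0 points).
  x = 10: rhs = 14, matching y values: none (0 points).
  x = 11: rhs = 9, matching y values: 3, 16 (2 points).
  x = 12: rhs = 13, matching y values: none (0 points).
  x = 13: rhs = 13, matching y values: none (0 points).
  x = 14: rhs = 15, matching y values: none (0 points).
  x = 15: rhs = 6, matching y values: 5, 14 (2 points).
  x = 16: rhs = 11, matching y values: 7, 12 (2 points).
  x = 17: rhs = 17, matching y values: 6, 13 (2 points).
  x = 18: rhs = 11, matching y values: 7, 12 (2 points).
Total affine count: 21.
Full point count |E(F_19)| = 21 + 1 = 22.
Hasse bound: |22 − (19+1)| = |2| = 2 ≤ 2√19 ≈ 8.7178 ✓.


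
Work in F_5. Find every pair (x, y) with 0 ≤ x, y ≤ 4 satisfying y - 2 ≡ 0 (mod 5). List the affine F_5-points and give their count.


Affine F_5-points: {(0, 2), (1, 2), (2, 2), (3, 2), (4, 2)}; count = 5.

For each of the 25 pairs (x, y) ∈ F_5², evaluate f(x, y) mod 5. Record the zeros.
  x = 0: [0↦3, 1↦4, 2↦0, 3↦1, 4↦2]  zeros at y ∈ {2}
  x = 1: [0↦3, 1↦4, 2↦0, 3↦1, 4↦2]  zeros at y ∈ {2}
  x = 2: [0↦3, 1↦4, 2↦0, 3↦1, 4↦2]  zeros at y ∈ {2}
  x = 3: [0↦3, 1↦4, 2↦0, 3↦1, 4↦2]  zeros at y ∈ {2}
  x = 4: [0↦3, 1↦4, 2↦0, 3↦1, 4↦2]  zeros at y ∈ {2}
Collecting zeros: affine points = {(0, 2), (1, 2), (2, 2), (3, 2), (4, 2)}.
Total count |C(F_5)_aff| = 5.


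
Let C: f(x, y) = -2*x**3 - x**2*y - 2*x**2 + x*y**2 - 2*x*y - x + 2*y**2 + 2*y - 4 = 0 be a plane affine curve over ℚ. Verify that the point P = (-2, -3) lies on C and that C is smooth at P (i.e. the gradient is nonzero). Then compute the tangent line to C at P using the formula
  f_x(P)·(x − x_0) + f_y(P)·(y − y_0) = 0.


Tangent line at P: -14*x + 2*y - 22 = 0.

Step 1: f(-2, -3) = 0, so P lies on C.
Step 2: partial derivatives
  f_x(x, y) = -6*x**2 - 2*x*y - 4*x + y**2 - 2*y - 1, f_y(x, y) = -x**2 + 2*x*y - 2*x + 4*y + 2.
  f_x(P) = -14, f_y(P) = 2 (gradient nonzero, so P is smooth).
Step 3: tangent line at P: -14·(x − -2) + 2·(y − -3) = 0.
Expanding: -14*x + 2*y - 22 = 0.


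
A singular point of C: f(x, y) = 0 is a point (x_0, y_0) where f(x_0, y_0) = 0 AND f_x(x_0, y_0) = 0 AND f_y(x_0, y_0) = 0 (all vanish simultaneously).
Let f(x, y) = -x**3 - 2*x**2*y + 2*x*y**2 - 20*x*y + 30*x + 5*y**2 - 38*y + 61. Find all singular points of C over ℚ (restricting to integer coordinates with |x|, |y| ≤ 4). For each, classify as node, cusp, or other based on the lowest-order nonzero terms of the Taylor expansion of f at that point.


Singular points: {(-2, 3)}; classification: cusp.

Compute partial derivatives:
  f_x = -3*x**2 - 4*x*y + 2*y**2 - 20*y + 30.
  f_y = -2*x**2 + 4*x*y - 20*x + 10*y - 38.
Scan x_0 ∈ {−4, ..., 4}. For each x_0, f_y(x_0, y) is a polynomial in y; find its integer roots y ∈ {−4, ..., 4}, then test f_x and f at those candidates.
  x = -4: f_y(-4, y) = 10 - 6*y; no integer root y with |y| ≤ 4.
  x = -3: f_y(-3, y) = 4 - 2*y; vanishes at y ∈ {2}. (-3, 2): f_x = -5 ≠ 0.
  x = -2: f_y(-2, y) = 2*y - 6; vanishes at y ∈ {3}. (-2, 3): f_x = 0, f = 0 — SINGULAR.
  x = -1: f_y(-1, y) = 6*y - 20; no integer root y with |y| ≤ 4.
  x = 0: f_y(0, y) = 10*y - 38; no integer root y with |y| ≤ 4.
  x = 1: f_y(1, y) = 14*y - 60; no integer root y with |y| ≤ 4.
  x = 2: f_y(2, y) = 18*y - 86; no integer root y with |y| ≤ 4.
  x = 3: f_y(3, y) = 22*y - 116; no integer root y with |y| ≤ 4.
  x = 4: f_y(4, y) = 26*y - 150; no integer root y with |y| ≤ 4.
Only singular point on the grid: (-2, 3).
Classify: substitute x = -2 + u, y = 3 + v and expand: f = -u**3 - 2*u**2*v + 2*u*v**2 + v**2.
No constant or linear terms (consistent with a singular point). Quadratic part: v**2. Cubic part: -u**3 - 2*u**2*v + 2*u*v**2.
The quadratic part v**2 is a perfect square, so there is a single (double) tangent line v = 0, i.e. y = 3. Restricting the cubic part to that line (v = 0) leaves -u**3 ≠ 0, so f is not divisible by v and the branch is v² ≈ u**3 to lowest order — this is a cusp.
Classification: cusp.


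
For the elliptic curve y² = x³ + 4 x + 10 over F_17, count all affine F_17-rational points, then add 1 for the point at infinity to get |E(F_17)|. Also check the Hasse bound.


Affine points = {(1, 7), (1, 10), (2, 3), (2, 14), (3, 7), (3, 10), (5, 6), (5, 11), (10, 8), (10, 9), (11, 5), (11, 12), (12, 1), (12, 16), (13, 7), (13, 10)}; affine count = 16; |E(F_17)| = 17.

Discriminant check: Δ ∝ 4a³ + 27b² = 4·4³ + 27·10² = 4·64 + 27·100 ≡ 15 (mod 17). Nonzero ⇒ E is nonsingular.
For each x ∈ F_17, compute rhs = x³ + 4·x + 10 mod 17, then count y ∈ F_17 with y² ≡ rhs.
  x = 0: rhs = 10, matching y values: none (0 points).
  x = 1: rhs = 15, matching y values: 7, 10 (2 points).
  x = 2: rhs = 9, matching y values: 3, 14 (2 points).
  x = 3: rhs = 15, matching y values: 7, 10 (2 points).
  x = 4: rhs = 5, matching y values: none (0 points).
  x = 5: rhs = 2, matching y values: 6, 11 (2 points).
  x = 6: rhs = 12, matching y values: none (0 points).
  x = 7: rhs = 7, matching y values: none (0 points).
  x = 8: rhs = 10, matching y values: none (0 points).
  x = 9: rhs = 10, matching y values: none (0 points).
  x = 10: rhs = 13, matching y values: 8, 9 (2 points).
  x = 11: rhs = 8, matching y values: 5, 12 (2 points).
  x = 12: rhs = 1, matching y values: 1, 16 (2 points).
  x = 13: rhs = 15, matching y values: 7, 10 (2 points).
  x = 14: rhs = 5, matching y values: none (0 points).
  x = 15: rhs = 11, matching y values: none (0 points).
  x = 16: rhs = 5, matching y values: none (0 points).
Total affine count: 16.
Full point count |E(F_17)| = 16 + 1 = 17.
Hasse bound: |17 − (17+1)| = |-1| = 1 ≤ 2√17 ≈ 8.2462 ✓.


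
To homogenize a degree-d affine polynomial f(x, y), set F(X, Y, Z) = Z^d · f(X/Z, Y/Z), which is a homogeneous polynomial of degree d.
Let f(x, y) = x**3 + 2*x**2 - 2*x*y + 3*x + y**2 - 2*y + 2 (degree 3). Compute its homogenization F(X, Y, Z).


F(X, Y, Z) = X**3 + 2*X**2*Z - 2*X*Y*Z + 3*X*Z**2 + Y**2*Z - 2*Y*Z**2 + 2*Z**3

deg(f) = 3.
Substitute x = X/Z, y = Y/Z into f, then multiply by Z^3.
  monomial 1·x^3·y^0 ↦ 1·X^3·Y^0·Z^0.
  monomial 2·x^2·y^0 ↦ 2·X^2·Y^0·Z^1.
  monomial -2·x^1·y^1 ↦ -2·X^1·Y^1·Z^1.
  monomial 3·x^1·y^0 ↦ 3·X^1·Y^0·Z^2.
  monomial 1·x^0·y^2 ↦ 1·X^0·Y^2·Z^1.
  monomial -2·x^0·y^1 ↦ -2·X^0·Y^1·Z^2.
  monomial 2·x^0·y^0 ↦ 2·X^0·Y^0·Z^3.
Collecting: F(X, Y, Z) = X**3 + 2*X**2*Z - 2*X*Y*Z + 3*X*Z**2 + Y**2*Z - 2*Y*Z**2 + 2*Z**3.


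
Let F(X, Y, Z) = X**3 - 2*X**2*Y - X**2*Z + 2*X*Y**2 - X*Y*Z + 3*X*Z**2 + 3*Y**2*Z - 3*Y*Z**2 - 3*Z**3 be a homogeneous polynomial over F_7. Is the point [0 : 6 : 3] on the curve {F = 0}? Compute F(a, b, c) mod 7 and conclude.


F(0,6,3) ≡ 4 (mod 7); P is NOT on the curve.

Evaluate F(0, 6, 3) term-by-term (mod 7).
  X**3 ↦ 1·0·1·1 = 0
  -2*X**2*Y ↦ -2·0·6·1 = 0
  -X**2*Z ↦ -1·0·1·3 = 0
  2*X*Y**2 ↦ 2·0·36·1 = 0
  -X*Y*Z ↦ -1·0·6·3 = 0
  3*X*Z**2 ↦ 3·0·1·9 = 0
  3*Y**2*Z ↦ 3·1·36·3 = 324
  -3*Y*Z**2 ↦ -3·1·6·9 = -162
  -3*Z**3 ↦ -3·1·1·27 = -81
Sum: F(0, 6, 3) = (0) + (0) + (0) + (0) + (0) + (0) + (324) + (-162) + (-81) = 81.
Reducing mod 7: 81 ≡ 4 (mod 7).
Since F(a, b, c) ≡ 4 ≠ 0 (mod 7), P does NOT lie on the curve.


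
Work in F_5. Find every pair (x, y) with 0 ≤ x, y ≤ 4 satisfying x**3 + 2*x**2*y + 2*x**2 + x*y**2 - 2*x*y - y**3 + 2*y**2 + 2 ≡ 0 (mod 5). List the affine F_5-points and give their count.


Affine F_5-points: {(0, 4), (1, 0), (1, 3), (2, 1)}; count = 4.

For each of the 25 pairs (x, y) ∈ F_5², evaluate f(x, y) mod 5. Record the zeros.
  x = 0: [0↦2, 1↦3, 2↦2, 3↦3, 4↦0]  zeros at y ∈ {4}
  x = 1: [0↦0, 1↦2, 2↦4, 3↦0, 4↦4]  zeros at y ∈ {0, 3}
  x = 2: [0↦3, 1↦0, 2↦4, 3↦4, 4↦4]  zeros at y ∈ {1}
  x = 3: [0↦2, 1↦3, 2↦3, 3↦1, 4↦1]  zeros at y ∈ ∅
  x = 4: [0↦3, 1↦2, 2↦2, 3↦2, 4↦1]  zeros at y ∈ ∅
Collecting zeros: affine points = {(0, 4), (1, 0), (1, 3), (2, 1)}.
Total count |C(F_5)_aff| = 4.


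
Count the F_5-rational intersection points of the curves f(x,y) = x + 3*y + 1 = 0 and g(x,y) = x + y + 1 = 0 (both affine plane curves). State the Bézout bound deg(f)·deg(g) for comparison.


Common zeros: {(4, 0)}; count = 1; Bézout bound = 1.

deg(f) = 1, deg(g) = 1, so Bézout bound = 1.
Scan x ∈ F_5. For each x, list the y ∈ F_5 with f(x, y) ≡ 0 and those with g(x, y) ≡ 0 (mod 5); the common zeros in that column are the intersection.
  x = 0: f ≡ 0 at y ∈ {3}; g ≡ 0 at y ∈ {4}; common: ∅.
  x = 1: f ≡ 0 at y ∈ {1}; g ≡ 0 at y ∈ {3}; common: ∅.
  x = 2: f ≡ 0 at y ∈ {4}; g ≡ 0 at y ∈ {2}; common: ∅.
  x = 3: f ≡ 0 at y ∈ {2}; g ≡ 0 at y ∈ {1}; common: ∅.
  x = 4: f ≡ 0 at y ∈ {0}; g ≡ 0 at y ∈ {0}; common: {0}.
Collecting: common zeros = {(4, 0)}, so the count is 1.
Comparison with the Bézout bound: 1 ≤ 1 = deg(f)·deg(g), as expected for curves with no common component (the bound is attained).


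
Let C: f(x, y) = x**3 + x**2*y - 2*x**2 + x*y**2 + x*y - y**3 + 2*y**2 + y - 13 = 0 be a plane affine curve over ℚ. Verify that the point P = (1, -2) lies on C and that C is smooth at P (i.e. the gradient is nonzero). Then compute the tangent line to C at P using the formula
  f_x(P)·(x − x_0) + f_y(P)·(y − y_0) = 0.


Tangent line at P: -3*x - 21*y - 39 = 0.

Step 1: f(1, -2) = 0, so P lies on C.
Step 2: partial derivatives
  f_x(x, y) = 3*x**2 + 2*x*y - 4*x + y**2 + y, f_y(x, y) = x**2 + 2*x*y + x - 3*y**2 + 4*y + 1.
  f_x(P) = -3, f_y(P) = -21 (gradient nonzero, so P is smooth).
Step 3: tangent line at P: -3·(x − 1) + -21·(y − -2) = 0.
Expanding: -3*x - 21*y - 39 = 0.
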